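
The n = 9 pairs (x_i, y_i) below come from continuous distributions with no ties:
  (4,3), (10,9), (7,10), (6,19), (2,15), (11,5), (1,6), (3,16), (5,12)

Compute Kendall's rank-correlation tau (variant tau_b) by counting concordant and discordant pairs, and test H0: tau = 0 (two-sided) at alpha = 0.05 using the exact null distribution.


Step 1: Enumerate the 36 unordered pairs (i,j) with i<j and classify each by sign(x_j-x_i) * sign(y_j-y_i).
  (1,2):dx=+6,dy=+6->C; (1,3):dx=+3,dy=+7->C; (1,4):dx=+2,dy=+16->C; (1,5):dx=-2,dy=+12->D
  (1,6):dx=+7,dy=+2->C; (1,7):dx=-3,dy=+3->D; (1,8):dx=-1,dy=+13->D; (1,9):dx=+1,dy=+9->C
  (2,3):dx=-3,dy=+1->D; (2,4):dx=-4,dy=+10->D; (2,5):dx=-8,dy=+6->D; (2,6):dx=+1,dy=-4->D
  (2,7):dx=-9,dy=-3->C; (2,8):dx=-7,dy=+7->D; (2,9):dx=-5,dy=+3->D; (3,4):dx=-1,dy=+9->D
  (3,5):dx=-5,dy=+5->D; (3,6):dx=+4,dy=-5->D; (3,7):dx=-6,dy=-4->C; (3,8):dx=-4,dy=+6->D
  (3,9):dx=-2,dy=+2->D; (4,5):dx=-4,dy=-4->C; (4,6):dx=+5,dy=-14->D; (4,7):dx=-5,dy=-13->C
  (4,8):dx=-3,dy=-3->C; (4,9):dx=-1,dy=-7->C; (5,6):dx=+9,dy=-10->D; (5,7):dx=-1,dy=-9->C
  (5,8):dx=+1,dy=+1->C; (5,9):dx=+3,dy=-3->D; (6,7):dx=-10,dy=+1->D; (6,8):dx=-8,dy=+11->D
  (6,9):dx=-6,dy=+7->D; (7,8):dx=+2,dy=+10->C; (7,9):dx=+4,dy=+6->C; (8,9):dx=+2,dy=-4->D
Step 2: C = 15, D = 21, total pairs = 36.
Step 3: tau = (C - D)/(n(n-1)/2) = (15 - 21)/36 = -0.166667.
Step 4: Exact two-sided p-value (enumerate n! = 362880 permutations of y under H0): p = 0.612202.
Step 5: alpha = 0.05. fail to reject H0.

tau_b = -0.1667 (C=15, D=21), p = 0.612202, fail to reject H0.


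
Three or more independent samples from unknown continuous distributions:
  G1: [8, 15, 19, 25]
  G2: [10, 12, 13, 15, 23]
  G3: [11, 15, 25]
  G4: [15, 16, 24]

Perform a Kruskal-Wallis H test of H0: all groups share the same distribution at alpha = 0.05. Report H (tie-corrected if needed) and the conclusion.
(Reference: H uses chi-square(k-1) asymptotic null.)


Step 1: Combine all N = 15 observations and assign midranks.
sorted (value, group, rank): (8,G1,1), (10,G2,2), (11,G3,3), (12,G2,4), (13,G2,5), (15,G1,7.5), (15,G2,7.5), (15,G3,7.5), (15,G4,7.5), (16,G4,10), (19,G1,11), (23,G2,12), (24,G4,13), (25,G1,14.5), (25,G3,14.5)
Step 2: Sum ranks within each group.
R_1 = 34 (n_1 = 4)
R_2 = 30.5 (n_2 = 5)
R_3 = 25 (n_3 = 3)
R_4 = 30.5 (n_4 = 3)
Step 3: H = 12/(N(N+1)) * sum(R_i^2/n_i) - 3(N+1)
     = 12/(15*16) * (34^2/4 + 30.5^2/5 + 25^2/3 + 30.5^2/3) - 3*16
     = 0.050000 * 993.467 - 48
     = 1.673333.
Step 4: Ties present; correction factor C = 1 - 66/(15^3 - 15) = 0.980357. Corrected H = 1.673333 / 0.980357 = 1.706861.
Step 5: Under H0, H ~ chi^2(3); p-value = 0.635410.
Step 6: alpha = 0.05. fail to reject H0.

H = 1.7069, df = 3, p = 0.635410, fail to reject H0.


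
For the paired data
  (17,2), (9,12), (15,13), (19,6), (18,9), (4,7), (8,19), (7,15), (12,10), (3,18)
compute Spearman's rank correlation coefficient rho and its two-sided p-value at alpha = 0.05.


Step 1: Rank x and y separately (midranks; no ties here).
rank(x): 17->8, 9->5, 15->7, 19->10, 18->9, 4->2, 8->4, 7->3, 12->6, 3->1
rank(y): 2->1, 12->6, 13->7, 6->2, 9->4, 7->3, 19->10, 15->8, 10->5, 18->9
Step 2: d_i = R_x(i) - R_y(i); compute d_i^2.
  (8-1)^2=49, (5-6)^2=1, (7-7)^2=0, (10-2)^2=64, (9-4)^2=25, (2-3)^2=1, (4-10)^2=36, (3-8)^2=25, (6-5)^2=1, (1-9)^2=64
sum(d^2) = 266.
Step 3: rho = 1 - 6*266 / (10*(10^2 - 1)) = 1 - 1596/990 = -0.612121.
Step 4: Under H0, t = rho * sqrt((n-2)/(1-rho^2)) = -2.1895 ~ t(8).
Step 5: Two-sided p-value from the t-distribution with 8 df = 0.059972.
Step 6: alpha = 0.05. fail to reject H0.

rho = -0.6121, p = 0.059972, fail to reject H0 at alpha = 0.05.


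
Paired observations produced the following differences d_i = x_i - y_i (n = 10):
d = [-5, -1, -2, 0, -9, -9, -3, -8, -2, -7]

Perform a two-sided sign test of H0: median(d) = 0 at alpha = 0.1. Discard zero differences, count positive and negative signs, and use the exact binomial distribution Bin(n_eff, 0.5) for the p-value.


Step 1: Discard zero differences. Original n = 10; n_eff = number of nonzero differences = 9.
Nonzero differences (with sign): -5, -1, -2, -9, -9, -3, -8, -2, -7
Step 2: Count signs: positive = 0, negative = 9.
Step 3: Under H0: P(positive) = 0.5, so the number of positives S ~ Bin(9, 0.5).
Step 4: Two-sided exact p-value = sum of Bin(9,0.5) probabilities at or below the observed probability = 0.003906.
Step 5: alpha = 0.1. reject H0.

n_eff = 9, pos = 0, neg = 9, p = 0.003906, reject H0.


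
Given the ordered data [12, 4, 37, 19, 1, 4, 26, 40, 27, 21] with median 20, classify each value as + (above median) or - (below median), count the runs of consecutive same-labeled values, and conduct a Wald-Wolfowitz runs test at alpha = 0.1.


Step 1: Compute median = 20; label A = above, B = below.
Labels in order: BBABBBAAAA  (n_A = 5, n_B = 5)
Step 2: Count runs R = 4.
Step 3: Under H0 (random ordering), E[R] = 2*n_A*n_B/(n_A+n_B) + 1 = 2*5*5/10 + 1 = 6.0000.
        Var[R] = 2*n_A*n_B*(2*n_A*n_B - n_A - n_B) / ((n_A+n_B)^2 * (n_A+n_B-1)) = 2000/900 = 2.2222.
        SD[R] = 1.4907.
Step 4: Continuity-corrected z = (R + 0.5 - E[R]) / SD[R] = (4 + 0.5 - 6.0000) / 1.4907 = -1.0062.
Step 5: Two-sided p-value via normal approximation = 2*(1 - Phi(|z|)) = 0.314305.
Step 6: alpha = 0.1. fail to reject H0.

R = 4, z = -1.0062, p = 0.314305, fail to reject H0.


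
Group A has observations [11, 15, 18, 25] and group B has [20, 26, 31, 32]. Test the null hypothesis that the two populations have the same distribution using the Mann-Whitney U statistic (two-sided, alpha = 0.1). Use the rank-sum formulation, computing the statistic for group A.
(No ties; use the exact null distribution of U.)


Step 1: Combine and sort all 8 observations; assign midranks.
sorted (value, group): (11,X), (15,X), (18,X), (20,Y), (25,X), (26,Y), (31,Y), (32,Y)
ranks: 11->1, 15->2, 18->3, 20->4, 25->5, 26->6, 31->7, 32->8
Step 2: Rank sum for X: R1 = 1 + 2 + 3 + 5 = 11.
Step 3: U_X = R1 - n1(n1+1)/2 = 11 - 4*5/2 = 11 - 10 = 1.
       U_Y = n1*n2 - U_X = 16 - 1 = 15.
Step 4: No ties, so the exact null distribution of U (based on enumerating the C(8,4) = 70 equally likely rank assignments) gives the two-sided p-value.
Step 5: p-value = 0.057143; compare to alpha = 0.1. reject H0.

U_X = 1, p = 0.057143, reject H0 at alpha = 0.1.


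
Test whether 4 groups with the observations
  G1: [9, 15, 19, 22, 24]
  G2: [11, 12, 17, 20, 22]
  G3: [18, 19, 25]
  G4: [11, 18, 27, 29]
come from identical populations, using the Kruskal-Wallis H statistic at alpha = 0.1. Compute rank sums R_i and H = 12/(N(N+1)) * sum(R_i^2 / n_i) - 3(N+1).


Step 1: Combine all N = 17 observations and assign midranks.
sorted (value, group, rank): (9,G1,1), (11,G2,2.5), (11,G4,2.5), (12,G2,4), (15,G1,5), (17,G2,6), (18,G3,7.5), (18,G4,7.5), (19,G1,9.5), (19,G3,9.5), (20,G2,11), (22,G1,12.5), (22,G2,12.5), (24,G1,14), (25,G3,15), (27,G4,16), (29,G4,17)
Step 2: Sum ranks within each group.
R_1 = 42 (n_1 = 5)
R_2 = 36 (n_2 = 5)
R_3 = 32 (n_3 = 3)
R_4 = 43 (n_4 = 4)
Step 3: H = 12/(N(N+1)) * sum(R_i^2/n_i) - 3(N+1)
     = 12/(17*18) * (42^2/5 + 36^2/5 + 32^2/3 + 43^2/4) - 3*18
     = 0.039216 * 1415.58 - 54
     = 1.513072.
Step 4: Ties present; correction factor C = 1 - 24/(17^3 - 17) = 0.995098. Corrected H = 1.513072 / 0.995098 = 1.520525.
Step 5: Under H0, H ~ chi^2(3); p-value = 0.677541.
Step 6: alpha = 0.1. fail to reject H0.

H = 1.5205, df = 3, p = 0.677541, fail to reject H0.


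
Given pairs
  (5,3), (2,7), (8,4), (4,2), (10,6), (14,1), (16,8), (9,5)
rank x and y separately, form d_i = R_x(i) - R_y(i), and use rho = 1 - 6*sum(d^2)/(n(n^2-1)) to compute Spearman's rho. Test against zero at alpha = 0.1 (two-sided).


Step 1: Rank x and y separately (midranks; no ties here).
rank(x): 5->3, 2->1, 8->4, 4->2, 10->6, 14->7, 16->8, 9->5
rank(y): 3->3, 7->7, 4->4, 2->2, 6->6, 1->1, 8->8, 5->5
Step 2: d_i = R_x(i) - R_y(i); compute d_i^2.
  (3-3)^2=0, (1-7)^2=36, (4-4)^2=0, (2-2)^2=0, (6-6)^2=0, (7-1)^2=36, (8-8)^2=0, (5-5)^2=0
sum(d^2) = 72.
Step 3: rho = 1 - 6*72 / (8*(8^2 - 1)) = 1 - 432/504 = 0.142857.
Step 4: Under H0, t = rho * sqrt((n-2)/(1-rho^2)) = 0.3536 ~ t(6).
Step 5: Two-sided p-value from the t-distribution with 6 df = 0.735765.
Step 6: alpha = 0.1. fail to reject H0.

rho = 0.1429, p = 0.735765, fail to reject H0 at alpha = 0.1.


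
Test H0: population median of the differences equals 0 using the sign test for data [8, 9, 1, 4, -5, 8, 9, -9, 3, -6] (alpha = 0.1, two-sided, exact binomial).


Step 1: Discard zero differences. Original n = 10; n_eff = number of nonzero differences = 10.
Nonzero differences (with sign): +8, +9, +1, +4, -5, +8, +9, -9, +3, -6
Step 2: Count signs: positive = 7, negative = 3.
Step 3: Under H0: P(positive) = 0.5, so the number of positives S ~ Bin(10, 0.5).
Step 4: Two-sided exact p-value = sum of Bin(10,0.5) probabilities at or below the observed probability = 0.343750.
Step 5: alpha = 0.1. fail to reject H0.

n_eff = 10, pos = 7, neg = 3, p = 0.343750, fail to reject H0.


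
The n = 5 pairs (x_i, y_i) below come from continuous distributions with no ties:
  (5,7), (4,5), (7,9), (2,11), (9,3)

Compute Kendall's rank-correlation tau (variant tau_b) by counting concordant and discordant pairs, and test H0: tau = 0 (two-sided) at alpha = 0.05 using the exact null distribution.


Step 1: Enumerate the 10 unordered pairs (i,j) with i<j and classify each by sign(x_j-x_i) * sign(y_j-y_i).
  (1,2):dx=-1,dy=-2->C; (1,3):dx=+2,dy=+2->C; (1,4):dx=-3,dy=+4->D; (1,5):dx=+4,dy=-4->D
  (2,3):dx=+3,dy=+4->C; (2,4):dx=-2,dy=+6->D; (2,5):dx=+5,dy=-2->D; (3,4):dx=-5,dy=+2->D
  (3,5):dx=+2,dy=-6->D; (4,5):dx=+7,dy=-8->D
Step 2: C = 3, D = 7, total pairs = 10.
Step 3: tau = (C - D)/(n(n-1)/2) = (3 - 7)/10 = -0.400000.
Step 4: Exact two-sided p-value (enumerate n! = 120 permutations of y under H0): p = 0.483333.
Step 5: alpha = 0.05. fail to reject H0.

tau_b = -0.4000 (C=3, D=7), p = 0.483333, fail to reject H0.


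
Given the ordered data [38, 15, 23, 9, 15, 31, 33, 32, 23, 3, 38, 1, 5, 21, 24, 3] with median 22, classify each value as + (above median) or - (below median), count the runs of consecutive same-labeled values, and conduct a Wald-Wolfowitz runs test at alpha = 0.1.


Step 1: Compute median = 22; label A = above, B = below.
Labels in order: ABABBAAAABABBBAB  (n_A = 8, n_B = 8)
Step 2: Count runs R = 10.
Step 3: Under H0 (random ordering), E[R] = 2*n_A*n_B/(n_A+n_B) + 1 = 2*8*8/16 + 1 = 9.0000.
        Var[R] = 2*n_A*n_B*(2*n_A*n_B - n_A - n_B) / ((n_A+n_B)^2 * (n_A+n_B-1)) = 14336/3840 = 3.7333.
        SD[R] = 1.9322.
Step 4: Continuity-corrected z = (R - 0.5 - E[R]) / SD[R] = (10 - 0.5 - 9.0000) / 1.9322 = 0.2588.
Step 5: Two-sided p-value via normal approximation = 2*(1 - Phi(|z|)) = 0.795809.
Step 6: alpha = 0.1. fail to reject H0.

R = 10, z = 0.2588, p = 0.795809, fail to reject H0.


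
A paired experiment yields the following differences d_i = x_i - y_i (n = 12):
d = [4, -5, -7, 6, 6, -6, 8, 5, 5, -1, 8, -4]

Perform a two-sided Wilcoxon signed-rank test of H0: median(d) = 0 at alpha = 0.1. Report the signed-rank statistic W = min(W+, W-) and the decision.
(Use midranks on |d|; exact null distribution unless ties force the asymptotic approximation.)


Step 1: Drop any zero differences (none here) and take |d_i|.
|d| = [4, 5, 7, 6, 6, 6, 8, 5, 5, 1, 8, 4]
Step 2: Midrank |d_i| (ties get averaged ranks).
ranks: |4|->2.5, |5|->5, |7|->10, |6|->8, |6|->8, |6|->8, |8|->11.5, |5|->5, |5|->5, |1|->1, |8|->11.5, |4|->2.5
Step 3: Attach original signs; sum ranks with positive sign and with negative sign.
W+ = 2.5 + 8 + 8 + 11.5 + 5 + 5 + 11.5 = 51.5
W- = 5 + 10 + 8 + 1 + 2.5 = 26.5
(Check: W+ + W- = 78 should equal n(n+1)/2 = 78.)
Step 4: Test statistic W = min(W+, W-) = 26.5.
Step 5: Ties in |d|, so use the tie-corrected normal approximation.
        E[W] = n(n+1)/4 = 12*13/4 = 39.
        Tie groups: |d|=4 (t=2), |d|=5 (t=3), |d|=6 (t=3), |d|=8 (t=2); sum(t^3 - t) = 60.
        Var[W] = n(n+1)(2n+1)/24 - sum(t^3-t)/48 = 3900/24 - 60/48 = 161.25.
        z = (W - E[W]) / sqrt(Var[W]) = (26.5 - 39) / 12.6984 = -0.9844.
        Two-sided p = 2*Phi(z) = 0.324932.
Step 6: alpha = 0.1. fail to reject H0.

W+ = 51.5, W- = 26.5, W = min = 26.5, p = 0.324932, fail to reject H0.


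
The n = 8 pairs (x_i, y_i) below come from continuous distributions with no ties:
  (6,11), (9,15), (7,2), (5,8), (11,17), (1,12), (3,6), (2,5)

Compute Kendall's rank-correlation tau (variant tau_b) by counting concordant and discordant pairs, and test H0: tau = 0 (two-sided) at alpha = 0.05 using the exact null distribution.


Step 1: Enumerate the 28 unordered pairs (i,j) with i<j and classify each by sign(x_j-x_i) * sign(y_j-y_i).
  (1,2):dx=+3,dy=+4->C; (1,3):dx=+1,dy=-9->D; (1,4):dx=-1,dy=-3->C; (1,5):dx=+5,dy=+6->C
  (1,6):dx=-5,dy=+1->D; (1,7):dx=-3,dy=-5->C; (1,8):dx=-4,dy=-6->C; (2,3):dx=-2,dy=-13->C
  (2,4):dx=-4,dy=-7->C; (2,5):dx=+2,dy=+2->C; (2,6):dx=-8,dy=-3->C; (2,7):dx=-6,dy=-9->C
  (2,8):dx=-7,dy=-10->C; (3,4):dx=-2,dy=+6->D; (3,5):dx=+4,dy=+15->C; (3,6):dx=-6,dy=+10->D
  (3,7):dx=-4,dy=+4->D; (3,8):dx=-5,dy=+3->D; (4,5):dx=+6,dy=+9->C; (4,6):dx=-4,dy=+4->D
  (4,7):dx=-2,dy=-2->C; (4,8):dx=-3,dy=-3->C; (5,6):dx=-10,dy=-5->C; (5,7):dx=-8,dy=-11->C
  (5,8):dx=-9,dy=-12->C; (6,7):dx=+2,dy=-6->D; (6,8):dx=+1,dy=-7->D; (7,8):dx=-1,dy=-1->C
Step 2: C = 19, D = 9, total pairs = 28.
Step 3: tau = (C - D)/(n(n-1)/2) = (19 - 9)/28 = 0.357143.
Step 4: Exact two-sided p-value (enumerate n! = 40320 permutations of y under H0): p = 0.275099.
Step 5: alpha = 0.05. fail to reject H0.

tau_b = 0.3571 (C=19, D=9), p = 0.275099, fail to reject H0.


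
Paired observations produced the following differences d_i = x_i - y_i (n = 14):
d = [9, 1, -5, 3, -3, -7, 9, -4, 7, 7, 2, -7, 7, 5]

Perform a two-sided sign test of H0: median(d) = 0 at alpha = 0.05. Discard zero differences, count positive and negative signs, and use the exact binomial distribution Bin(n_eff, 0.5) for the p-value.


Step 1: Discard zero differences. Original n = 14; n_eff = number of nonzero differences = 14.
Nonzero differences (with sign): +9, +1, -5, +3, -3, -7, +9, -4, +7, +7, +2, -7, +7, +5
Step 2: Count signs: positive = 9, negative = 5.
Step 3: Under H0: P(positive) = 0.5, so the number of positives S ~ Bin(14, 0.5).
Step 4: Two-sided exact p-value = sum of Bin(14,0.5) probabilities at or below the observed probability = 0.423950.
Step 5: alpha = 0.05. fail to reject H0.

n_eff = 14, pos = 9, neg = 5, p = 0.423950, fail to reject H0.


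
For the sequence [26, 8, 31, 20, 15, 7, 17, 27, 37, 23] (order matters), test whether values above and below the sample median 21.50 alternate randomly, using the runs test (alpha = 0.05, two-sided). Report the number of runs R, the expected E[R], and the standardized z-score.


Step 1: Compute median = 21.50; label A = above, B = below.
Labels in order: ABABBBBAAA  (n_A = 5, n_B = 5)
Step 2: Count runs R = 5.
Step 3: Under H0 (random ordering), E[R] = 2*n_A*n_B/(n_A+n_B) + 1 = 2*5*5/10 + 1 = 6.0000.
        Var[R] = 2*n_A*n_B*(2*n_A*n_B - n_A - n_B) / ((n_A+n_B)^2 * (n_A+n_B-1)) = 2000/900 = 2.2222.
        SD[R] = 1.4907.
Step 4: Continuity-corrected z = (R + 0.5 - E[R]) / SD[R] = (5 + 0.5 - 6.0000) / 1.4907 = -0.3354.
Step 5: Two-sided p-value via normal approximation = 2*(1 - Phi(|z|)) = 0.737316.
Step 6: alpha = 0.05. fail to reject H0.

R = 5, z = -0.3354, p = 0.737316, fail to reject H0.


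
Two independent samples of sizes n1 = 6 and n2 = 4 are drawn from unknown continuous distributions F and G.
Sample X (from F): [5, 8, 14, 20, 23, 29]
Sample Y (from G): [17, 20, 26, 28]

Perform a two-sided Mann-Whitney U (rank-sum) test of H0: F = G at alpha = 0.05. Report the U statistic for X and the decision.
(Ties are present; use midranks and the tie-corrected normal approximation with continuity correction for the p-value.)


Step 1: Combine and sort all 10 observations; assign midranks.
sorted (value, group): (5,X), (8,X), (14,X), (17,Y), (20,X), (20,Y), (23,X), (26,Y), (28,Y), (29,X)
ranks: 5->1, 8->2, 14->3, 17->4, 20->5.5, 20->5.5, 23->7, 26->8, 28->9, 29->10
Step 2: Rank sum for X: R1 = 1 + 2 + 3 + 5.5 + 7 + 10 = 28.5.
Step 3: U_X = R1 - n1(n1+1)/2 = 28.5 - 6*7/2 = 28.5 - 21 = 7.5.
       U_Y = n1*n2 - U_X = 24 - 7.5 = 16.5.
Step 4: Ties are present, so use the tie-corrected normal approximation (with continuity correction) for the p-value.
Step 5: p-value = 0.392330; compare to alpha = 0.05. fail to reject H0.

U_X = 7.5, p = 0.392330, fail to reject H0 at alpha = 0.05.


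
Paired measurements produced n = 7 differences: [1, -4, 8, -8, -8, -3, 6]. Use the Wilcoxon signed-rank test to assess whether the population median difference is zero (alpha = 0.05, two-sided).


Step 1: Drop any zero differences (none here) and take |d_i|.
|d| = [1, 4, 8, 8, 8, 3, 6]
Step 2: Midrank |d_i| (ties get averaged ranks).
ranks: |1|->1, |4|->3, |8|->6, |8|->6, |8|->6, |3|->2, |6|->4
Step 3: Attach original signs; sum ranks with positive sign and with negative sign.
W+ = 1 + 6 + 4 = 11
W- = 3 + 6 + 6 + 2 = 17
(Check: W+ + W- = 28 should equal n(n+1)/2 = 28.)
Step 4: Test statistic W = min(W+, W-) = 11.
Step 5: Ties in |d|, so use the tie-corrected normal approximation.
        E[W] = n(n+1)/4 = 7*8/4 = 14.
        Tie groups: |d|=8 (t=3); sum(t^3 - t) = 24.
        Var[W] = n(n+1)(2n+1)/24 - sum(t^3-t)/48 = 840/24 - 24/48 = 34.5.
        z = (W - E[W]) / sqrt(Var[W]) = (11 - 14) / 5.8737 = -0.5108.
        Two-sided p = 2*Phi(z) = 0.609523.
Step 6: alpha = 0.05. fail to reject H0.

W+ = 11, W- = 17, W = min = 11, p = 0.609523, fail to reject H0.


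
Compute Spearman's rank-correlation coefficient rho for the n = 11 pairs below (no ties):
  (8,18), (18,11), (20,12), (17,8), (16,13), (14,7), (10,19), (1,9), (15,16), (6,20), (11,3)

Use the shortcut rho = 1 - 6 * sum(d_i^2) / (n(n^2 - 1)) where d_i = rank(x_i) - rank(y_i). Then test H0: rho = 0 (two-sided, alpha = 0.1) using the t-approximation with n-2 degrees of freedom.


Step 1: Rank x and y separately (midranks; no ties here).
rank(x): 8->3, 18->10, 20->11, 17->9, 16->8, 14->6, 10->4, 1->1, 15->7, 6->2, 11->5
rank(y): 18->9, 11->5, 12->6, 8->3, 13->7, 7->2, 19->10, 9->4, 16->8, 20->11, 3->1
Step 2: d_i = R_x(i) - R_y(i); compute d_i^2.
  (3-9)^2=36, (10-5)^2=25, (11-6)^2=25, (9-3)^2=36, (8-7)^2=1, (6-2)^2=16, (4-10)^2=36, (1-4)^2=9, (7-8)^2=1, (2-11)^2=81, (5-1)^2=16
sum(d^2) = 282.
Step 3: rho = 1 - 6*282 / (11*(11^2 - 1)) = 1 - 1692/1320 = -0.281818.
Step 4: Under H0, t = rho * sqrt((n-2)/(1-rho^2)) = -0.8812 ~ t(9).
Step 5: Two-sided p-value from the t-distribution with 9 df = 0.401145.
Step 6: alpha = 0.1. fail to reject H0.

rho = -0.2818, p = 0.401145, fail to reject H0 at alpha = 0.1.


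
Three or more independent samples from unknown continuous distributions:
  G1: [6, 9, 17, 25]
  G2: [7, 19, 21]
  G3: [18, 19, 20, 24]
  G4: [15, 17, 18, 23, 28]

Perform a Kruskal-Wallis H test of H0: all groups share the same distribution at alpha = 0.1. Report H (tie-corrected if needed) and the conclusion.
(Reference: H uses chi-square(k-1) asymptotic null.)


Step 1: Combine all N = 16 observations and assign midranks.
sorted (value, group, rank): (6,G1,1), (7,G2,2), (9,G1,3), (15,G4,4), (17,G1,5.5), (17,G4,5.5), (18,G3,7.5), (18,G4,7.5), (19,G2,9.5), (19,G3,9.5), (20,G3,11), (21,G2,12), (23,G4,13), (24,G3,14), (25,G1,15), (28,G4,16)
Step 2: Sum ranks within each group.
R_1 = 24.5 (n_1 = 4)
R_2 = 23.5 (n_2 = 3)
R_3 = 42 (n_3 = 4)
R_4 = 46 (n_4 = 5)
Step 3: H = 12/(N(N+1)) * sum(R_i^2/n_i) - 3(N+1)
     = 12/(16*17) * (24.5^2/4 + 23.5^2/3 + 42^2/4 + 46^2/5) - 3*17
     = 0.044118 * 1198.35 - 51
     = 1.868199.
Step 4: Ties present; correction factor C = 1 - 18/(16^3 - 16) = 0.995588. Corrected H = 1.868199 / 0.995588 = 1.876477.
Step 5: Under H0, H ~ chi^2(3); p-value = 0.598436.
Step 6: alpha = 0.1. fail to reject H0.

H = 1.8765, df = 3, p = 0.598436, fail to reject H0.


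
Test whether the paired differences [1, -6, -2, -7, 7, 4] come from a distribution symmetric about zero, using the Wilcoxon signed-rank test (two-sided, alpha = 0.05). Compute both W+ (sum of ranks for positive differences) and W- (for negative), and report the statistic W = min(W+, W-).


Step 1: Drop any zero differences (none here) and take |d_i|.
|d| = [1, 6, 2, 7, 7, 4]
Step 2: Midrank |d_i| (ties get averaged ranks).
ranks: |1|->1, |6|->4, |2|->2, |7|->5.5, |7|->5.5, |4|->3
Step 3: Attach original signs; sum ranks with positive sign and with negative sign.
W+ = 1 + 5.5 + 3 = 9.5
W- = 4 + 2 + 5.5 = 11.5
(Check: W+ + W- = 21 should equal n(n+1)/2 = 21.)
Step 4: Test statistic W = min(W+, W-) = 9.5.
Step 5: Ties in |d|, so use the tie-corrected normal approximation.
        E[W] = n(n+1)/4 = 6*7/4 = 10.5.
        Tie groups: |d|=7 (t=2); sum(t^3 - t) = 6.
        Var[W] = n(n+1)(2n+1)/24 - sum(t^3-t)/48 = 546/24 - 6/48 = 22.625.
        z = (W - E[W]) / sqrt(Var[W]) = (9.5 - 10.5) / 4.7566 = -0.2102.
        Two-sided p = 2*Phi(z) = 0.833484.
Step 6: alpha = 0.05. fail to reject H0.

W+ = 9.5, W- = 11.5, W = min = 9.5, p = 0.833484, fail to reject H0.


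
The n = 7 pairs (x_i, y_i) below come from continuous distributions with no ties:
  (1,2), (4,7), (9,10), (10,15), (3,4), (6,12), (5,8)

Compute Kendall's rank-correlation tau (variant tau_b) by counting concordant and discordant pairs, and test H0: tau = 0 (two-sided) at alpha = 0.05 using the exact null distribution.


Step 1: Enumerate the 21 unordered pairs (i,j) with i<j and classify each by sign(x_j-x_i) * sign(y_j-y_i).
  (1,2):dx=+3,dy=+5->C; (1,3):dx=+8,dy=+8->C; (1,4):dx=+9,dy=+13->C; (1,5):dx=+2,dy=+2->C
  (1,6):dx=+5,dy=+10->C; (1,7):dx=+4,dy=+6->C; (2,3):dx=+5,dy=+3->C; (2,4):dx=+6,dy=+8->C
  (2,5):dx=-1,dy=-3->C; (2,6):dx=+2,dy=+5->C; (2,7):dx=+1,dy=+1->C; (3,4):dx=+1,dy=+5->C
  (3,5):dx=-6,dy=-6->C; (3,6):dx=-3,dy=+2->D; (3,7):dx=-4,dy=-2->C; (4,5):dx=-7,dy=-11->C
  (4,6):dx=-4,dy=-3->C; (4,7):dx=-5,dy=-7->C; (5,6):dx=+3,dy=+8->C; (5,7):dx=+2,dy=+4->C
  (6,7):dx=-1,dy=-4->C
Step 2: C = 20, D = 1, total pairs = 21.
Step 3: tau = (C - D)/(n(n-1)/2) = (20 - 1)/21 = 0.904762.
Step 4: Exact two-sided p-value (enumerate n! = 5040 permutations of y under H0): p = 0.002778.
Step 5: alpha = 0.05. reject H0.

tau_b = 0.9048 (C=20, D=1), p = 0.002778, reject H0.


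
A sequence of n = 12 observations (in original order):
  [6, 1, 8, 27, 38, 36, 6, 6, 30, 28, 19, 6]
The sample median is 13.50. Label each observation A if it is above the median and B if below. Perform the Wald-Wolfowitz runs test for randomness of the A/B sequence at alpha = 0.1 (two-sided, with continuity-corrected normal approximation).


Step 1: Compute median = 13.50; label A = above, B = below.
Labels in order: BBBAAABBAAAB  (n_A = 6, n_B = 6)
Step 2: Count runs R = 5.
Step 3: Under H0 (random ordering), E[R] = 2*n_A*n_B/(n_A+n_B) + 1 = 2*6*6/12 + 1 = 7.0000.
        Var[R] = 2*n_A*n_B*(2*n_A*n_B - n_A - n_B) / ((n_A+n_B)^2 * (n_A+n_B-1)) = 4320/1584 = 2.7273.
        SD[R] = 1.6514.
Step 4: Continuity-corrected z = (R + 0.5 - E[R]) / SD[R] = (5 + 0.5 - 7.0000) / 1.6514 = -0.9083.
Step 5: Two-sided p-value via normal approximation = 2*(1 - Phi(|z|)) = 0.363722.
Step 6: alpha = 0.1. fail to reject H0.

R = 5, z = -0.9083, p = 0.363722, fail to reject H0.


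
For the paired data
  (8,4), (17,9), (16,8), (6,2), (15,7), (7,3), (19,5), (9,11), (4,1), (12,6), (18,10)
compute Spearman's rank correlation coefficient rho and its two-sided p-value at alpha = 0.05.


Step 1: Rank x and y separately (midranks; no ties here).
rank(x): 8->4, 17->9, 16->8, 6->2, 15->7, 7->3, 19->11, 9->5, 4->1, 12->6, 18->10
rank(y): 4->4, 9->9, 8->8, 2->2, 7->7, 3->3, 5->5, 11->11, 1->1, 6->6, 10->10
Step 2: d_i = R_x(i) - R_y(i); compute d_i^2.
  (4-4)^2=0, (9-9)^2=0, (8-8)^2=0, (2-2)^2=0, (7-7)^2=0, (3-3)^2=0, (11-5)^2=36, (5-11)^2=36, (1-1)^2=0, (6-6)^2=0, (10-10)^2=0
sum(d^2) = 72.
Step 3: rho = 1 - 6*72 / (11*(11^2 - 1)) = 1 - 432/1320 = 0.672727.
Step 4: Under H0, t = rho * sqrt((n-2)/(1-rho^2)) = 2.7277 ~ t(9).
Step 5: Two-sided p-value from the t-distribution with 9 df = 0.023313.
Step 6: alpha = 0.05. reject H0.

rho = 0.6727, p = 0.023313, reject H0 at alpha = 0.05.


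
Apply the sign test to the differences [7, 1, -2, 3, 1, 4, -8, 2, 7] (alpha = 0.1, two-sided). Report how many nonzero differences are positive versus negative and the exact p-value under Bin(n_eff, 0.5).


Step 1: Discard zero differences. Original n = 9; n_eff = number of nonzero differences = 9.
Nonzero differences (with sign): +7, +1, -2, +3, +1, +4, -8, +2, +7
Step 2: Count signs: positive = 7, negative = 2.
Step 3: Under H0: P(positive) = 0.5, so the number of positives S ~ Bin(9, 0.5).
Step 4: Two-sided exact p-value = sum of Bin(9,0.5) probabilities at or below the observed probability = 0.179688.
Step 5: alpha = 0.1. fail to reject H0.

n_eff = 9, pos = 7, neg = 2, p = 0.179688, fail to reject H0.


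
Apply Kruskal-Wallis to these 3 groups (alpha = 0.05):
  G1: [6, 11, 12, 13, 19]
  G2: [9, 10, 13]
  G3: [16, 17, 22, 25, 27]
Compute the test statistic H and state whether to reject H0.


Step 1: Combine all N = 13 observations and assign midranks.
sorted (value, group, rank): (6,G1,1), (9,G2,2), (10,G2,3), (11,G1,4), (12,G1,5), (13,G1,6.5), (13,G2,6.5), (16,G3,8), (17,G3,9), (19,G1,10), (22,G3,11), (25,G3,12), (27,G3,13)
Step 2: Sum ranks within each group.
R_1 = 26.5 (n_1 = 5)
R_2 = 11.5 (n_2 = 3)
R_3 = 53 (n_3 = 5)
Step 3: H = 12/(N(N+1)) * sum(R_i^2/n_i) - 3(N+1)
     = 12/(13*14) * (26.5^2/5 + 11.5^2/3 + 53^2/5) - 3*14
     = 0.065934 * 746.333 - 42
     = 7.208791.
Step 4: Ties present; correction factor C = 1 - 6/(13^3 - 13) = 0.997253. Corrected H = 7.208791 / 0.997253 = 7.228650.
Step 5: Under H0, H ~ chi^2(2); p-value = 0.026935.
Step 6: alpha = 0.05. reject H0.

H = 7.2287, df = 2, p = 0.026935, reject H0.


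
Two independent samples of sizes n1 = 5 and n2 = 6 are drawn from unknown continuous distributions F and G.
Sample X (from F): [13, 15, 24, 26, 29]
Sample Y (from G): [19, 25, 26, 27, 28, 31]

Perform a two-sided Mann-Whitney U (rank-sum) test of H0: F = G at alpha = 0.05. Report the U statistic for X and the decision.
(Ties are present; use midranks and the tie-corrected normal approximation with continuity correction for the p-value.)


Step 1: Combine and sort all 11 observations; assign midranks.
sorted (value, group): (13,X), (15,X), (19,Y), (24,X), (25,Y), (26,X), (26,Y), (27,Y), (28,Y), (29,X), (31,Y)
ranks: 13->1, 15->2, 19->3, 24->4, 25->5, 26->6.5, 26->6.5, 27->8, 28->9, 29->10, 31->11
Step 2: Rank sum for X: R1 = 1 + 2 + 4 + 6.5 + 10 = 23.5.
Step 3: U_X = R1 - n1(n1+1)/2 = 23.5 - 5*6/2 = 23.5 - 15 = 8.5.
       U_Y = n1*n2 - U_X = 30 - 8.5 = 21.5.
Step 4: Ties are present, so use the tie-corrected normal approximation (with continuity correction) for the p-value.
Step 5: p-value = 0.272229; compare to alpha = 0.05. fail to reject H0.

U_X = 8.5, p = 0.272229, fail to reject H0 at alpha = 0.05.


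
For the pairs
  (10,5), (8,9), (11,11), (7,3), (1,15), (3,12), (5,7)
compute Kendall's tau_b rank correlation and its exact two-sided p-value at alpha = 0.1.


Step 1: Enumerate the 21 unordered pairs (i,j) with i<j and classify each by sign(x_j-x_i) * sign(y_j-y_i).
  (1,2):dx=-2,dy=+4->D; (1,3):dx=+1,dy=+6->C; (1,4):dx=-3,dy=-2->C; (1,5):dx=-9,dy=+10->D
  (1,6):dx=-7,dy=+7->D; (1,7):dx=-5,dy=+2->D; (2,3):dx=+3,dy=+2->C; (2,4):dx=-1,dy=-6->C
  (2,5):dx=-7,dy=+6->D; (2,6):dx=-5,dy=+3->D; (2,7):dx=-3,dy=-2->C; (3,4):dx=-4,dy=-8->C
  (3,5):dx=-10,dy=+4->D; (3,6):dx=-8,dy=+1->D; (3,7):dx=-6,dy=-4->C; (4,5):dx=-6,dy=+12->D
  (4,6):dx=-4,dy=+9->D; (4,7):dx=-2,dy=+4->D; (5,6):dx=+2,dy=-3->D; (5,7):dx=+4,dy=-8->D
  (6,7):dx=+2,dy=-5->D
Step 2: C = 7, D = 14, total pairs = 21.
Step 3: tau = (C - D)/(n(n-1)/2) = (7 - 14)/21 = -0.333333.
Step 4: Exact two-sided p-value (enumerate n! = 5040 permutations of y under H0): p = 0.381349.
Step 5: alpha = 0.1. fail to reject H0.

tau_b = -0.3333 (C=7, D=14), p = 0.381349, fail to reject H0.


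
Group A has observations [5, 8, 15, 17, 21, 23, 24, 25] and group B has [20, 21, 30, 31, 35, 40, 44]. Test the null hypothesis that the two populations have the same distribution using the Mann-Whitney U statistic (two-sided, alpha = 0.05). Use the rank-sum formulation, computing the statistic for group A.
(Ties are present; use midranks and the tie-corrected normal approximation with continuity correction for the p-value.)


Step 1: Combine and sort all 15 observations; assign midranks.
sorted (value, group): (5,X), (8,X), (15,X), (17,X), (20,Y), (21,X), (21,Y), (23,X), (24,X), (25,X), (30,Y), (31,Y), (35,Y), (40,Y), (44,Y)
ranks: 5->1, 8->2, 15->3, 17->4, 20->5, 21->6.5, 21->6.5, 23->8, 24->9, 25->10, 30->11, 31->12, 35->13, 40->14, 44->15
Step 2: Rank sum for X: R1 = 1 + 2 + 3 + 4 + 6.5 + 8 + 9 + 10 = 43.5.
Step 3: U_X = R1 - n1(n1+1)/2 = 43.5 - 8*9/2 = 43.5 - 36 = 7.5.
       U_Y = n1*n2 - U_X = 56 - 7.5 = 48.5.
Step 4: Ties are present, so use the tie-corrected normal approximation (with continuity correction) for the p-value.
Step 5: p-value = 0.020524; compare to alpha = 0.05. reject H0.

U_X = 7.5, p = 0.020524, reject H0 at alpha = 0.05.


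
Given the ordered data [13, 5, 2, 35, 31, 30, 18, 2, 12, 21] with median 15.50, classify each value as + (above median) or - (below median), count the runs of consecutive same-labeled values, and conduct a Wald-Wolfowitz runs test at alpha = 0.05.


Step 1: Compute median = 15.50; label A = above, B = below.
Labels in order: BBBAAAABBA  (n_A = 5, n_B = 5)
Step 2: Count runs R = 4.
Step 3: Under H0 (random ordering), E[R] = 2*n_A*n_B/(n_A+n_B) + 1 = 2*5*5/10 + 1 = 6.0000.
        Var[R] = 2*n_A*n_B*(2*n_A*n_B - n_A - n_B) / ((n_A+n_B)^2 * (n_A+n_B-1)) = 2000/900 = 2.2222.
        SD[R] = 1.4907.
Step 4: Continuity-corrected z = (R + 0.5 - E[R]) / SD[R] = (4 + 0.5 - 6.0000) / 1.4907 = -1.0062.
Step 5: Two-sided p-value via normal approximation = 2*(1 - Phi(|z|)) = 0.314305.
Step 6: alpha = 0.05. fail to reject H0.

R = 4, z = -1.0062, p = 0.314305, fail to reject H0.


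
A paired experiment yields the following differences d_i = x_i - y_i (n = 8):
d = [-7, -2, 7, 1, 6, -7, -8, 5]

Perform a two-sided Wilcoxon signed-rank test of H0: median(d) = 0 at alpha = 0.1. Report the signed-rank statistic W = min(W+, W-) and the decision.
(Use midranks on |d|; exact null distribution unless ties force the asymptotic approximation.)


Step 1: Drop any zero differences (none here) and take |d_i|.
|d| = [7, 2, 7, 1, 6, 7, 8, 5]
Step 2: Midrank |d_i| (ties get averaged ranks).
ranks: |7|->6, |2|->2, |7|->6, |1|->1, |6|->4, |7|->6, |8|->8, |5|->3
Step 3: Attach original signs; sum ranks with positive sign and with negative sign.
W+ = 6 + 1 + 4 + 3 = 14
W- = 6 + 2 + 6 + 8 = 22
(Check: W+ + W- = 36 should equal n(n+1)/2 = 36.)
Step 4: Test statistic W = min(W+, W-) = 14.
Step 5: Ties in |d|, so use the tie-corrected normal approximation.
        E[W] = n(n+1)/4 = 8*9/4 = 18.
        Tie groups: |d|=7 (t=3); sum(t^3 - t) = 24.
        Var[W] = n(n+1)(2n+1)/24 - sum(t^3-t)/48 = 1224/24 - 24/48 = 50.5.
        z = (W - E[W]) / sqrt(Var[W]) = (14 - 18) / 7.1063 = -0.5629.
        Two-sided p = 2*Phi(z) = 0.573518.
Step 6: alpha = 0.1. fail to reject H0.

W+ = 14, W- = 22, W = min = 14, p = 0.573518, fail to reject H0.


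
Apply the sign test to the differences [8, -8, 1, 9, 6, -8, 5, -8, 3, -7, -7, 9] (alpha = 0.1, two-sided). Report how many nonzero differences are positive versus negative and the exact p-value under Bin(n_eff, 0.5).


Step 1: Discard zero differences. Original n = 12; n_eff = number of nonzero differences = 12.
Nonzero differences (with sign): +8, -8, +1, +9, +6, -8, +5, -8, +3, -7, -7, +9
Step 2: Count signs: positive = 7, negative = 5.
Step 3: Under H0: P(positive) = 0.5, so the number of positives S ~ Bin(12, 0.5).
Step 4: Two-sided exact p-value = sum of Bin(12,0.5) probabilities at or below the observed probability = 0.774414.
Step 5: alpha = 0.1. fail to reject H0.

n_eff = 12, pos = 7, neg = 5, p = 0.774414, fail to reject H0.


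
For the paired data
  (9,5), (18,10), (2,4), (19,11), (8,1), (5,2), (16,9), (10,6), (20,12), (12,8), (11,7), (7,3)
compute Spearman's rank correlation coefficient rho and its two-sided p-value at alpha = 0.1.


Step 1: Rank x and y separately (midranks; no ties here).
rank(x): 9->5, 18->10, 2->1, 19->11, 8->4, 5->2, 16->9, 10->6, 20->12, 12->8, 11->7, 7->3
rank(y): 5->5, 10->10, 4->4, 11->11, 1->1, 2->2, 9->9, 6->6, 12->12, 8->8, 7->7, 3->3
Step 2: d_i = R_x(i) - R_y(i); compute d_i^2.
  (5-5)^2=0, (10-10)^2=0, (1-4)^2=9, (11-11)^2=0, (4-1)^2=9, (2-2)^2=0, (9-9)^2=0, (6-6)^2=0, (12-12)^2=0, (8-8)^2=0, (7-7)^2=0, (3-3)^2=0
sum(d^2) = 18.
Step 3: rho = 1 - 6*18 / (12*(12^2 - 1)) = 1 - 108/1716 = 0.937063.
Step 4: Under H0, t = rho * sqrt((n-2)/(1-rho^2)) = 8.4868 ~ t(10).
Step 5: Two-sided p-value from the t-distribution with 10 df = 0.000007.
Step 6: alpha = 0.1. reject H0.

rho = 0.9371, p = 0.000007, reject H0 at alpha = 0.1.


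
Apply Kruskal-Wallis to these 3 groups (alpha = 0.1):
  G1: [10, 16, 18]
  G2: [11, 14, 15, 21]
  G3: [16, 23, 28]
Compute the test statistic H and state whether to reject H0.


Step 1: Combine all N = 10 observations and assign midranks.
sorted (value, group, rank): (10,G1,1), (11,G2,2), (14,G2,3), (15,G2,4), (16,G1,5.5), (16,G3,5.5), (18,G1,7), (21,G2,8), (23,G3,9), (28,G3,10)
Step 2: Sum ranks within each group.
R_1 = 13.5 (n_1 = 3)
R_2 = 17 (n_2 = 4)
R_3 = 24.5 (n_3 = 3)
Step 3: H = 12/(N(N+1)) * sum(R_i^2/n_i) - 3(N+1)
     = 12/(10*11) * (13.5^2/3 + 17^2/4 + 24.5^2/3) - 3*11
     = 0.109091 * 333.083 - 33
     = 3.336364.
Step 4: Ties present; correction factor C = 1 - 6/(10^3 - 10) = 0.993939. Corrected H = 3.336364 / 0.993939 = 3.356707.
Step 5: Under H0, H ~ chi^2(2); p-value = 0.186681.
Step 6: alpha = 0.1. fail to reject H0.

H = 3.3567, df = 2, p = 0.186681, fail to reject H0.


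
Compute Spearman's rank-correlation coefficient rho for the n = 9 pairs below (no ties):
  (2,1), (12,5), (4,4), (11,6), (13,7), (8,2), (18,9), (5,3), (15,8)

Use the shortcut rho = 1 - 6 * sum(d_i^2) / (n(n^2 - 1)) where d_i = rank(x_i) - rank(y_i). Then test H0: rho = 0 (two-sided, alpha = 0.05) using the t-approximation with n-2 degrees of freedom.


Step 1: Rank x and y separately (midranks; no ties here).
rank(x): 2->1, 12->6, 4->2, 11->5, 13->7, 8->4, 18->9, 5->3, 15->8
rank(y): 1->1, 5->5, 4->4, 6->6, 7->7, 2->2, 9->9, 3->3, 8->8
Step 2: d_i = R_x(i) - R_y(i); compute d_i^2.
  (1-1)^2=0, (6-5)^2=1, (2-4)^2=4, (5-6)^2=1, (7-7)^2=0, (4-2)^2=4, (9-9)^2=0, (3-3)^2=0, (8-8)^2=0
sum(d^2) = 10.
Step 3: rho = 1 - 6*10 / (9*(9^2 - 1)) = 1 - 60/720 = 0.916667.
Step 4: Under H0, t = rho * sqrt((n-2)/(1-rho^2)) = 6.0685 ~ t(7).
Step 5: Two-sided p-value from the t-distribution with 7 df = 0.000507.
Step 6: alpha = 0.05. reject H0.

rho = 0.9167, p = 0.000507, reject H0 at alpha = 0.05.


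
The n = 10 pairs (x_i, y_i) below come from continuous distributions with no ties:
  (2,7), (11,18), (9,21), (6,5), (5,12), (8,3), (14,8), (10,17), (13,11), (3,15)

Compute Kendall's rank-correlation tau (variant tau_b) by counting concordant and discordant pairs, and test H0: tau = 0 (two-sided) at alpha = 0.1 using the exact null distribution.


Step 1: Enumerate the 45 unordered pairs (i,j) with i<j and classify each by sign(x_j-x_i) * sign(y_j-y_i).
  (1,2):dx=+9,dy=+11->C; (1,3):dx=+7,dy=+14->C; (1,4):dx=+4,dy=-2->D; (1,5):dx=+3,dy=+5->C
  (1,6):dx=+6,dy=-4->D; (1,7):dx=+12,dy=+1->C; (1,8):dx=+8,dy=+10->C; (1,9):dx=+11,dy=+4->C
  (1,10):dx=+1,dy=+8->C; (2,3):dx=-2,dy=+3->D; (2,4):dx=-5,dy=-13->C; (2,5):dx=-6,dy=-6->C
  (2,6):dx=-3,dy=-15->C; (2,7):dx=+3,dy=-10->D; (2,8):dx=-1,dy=-1->C; (2,9):dx=+2,dy=-7->D
  (2,10):dx=-8,dy=-3->C; (3,4):dx=-3,dy=-16->C; (3,5):dx=-4,dy=-9->C; (3,6):dx=-1,dy=-18->C
  (3,7):dx=+5,dy=-13->D; (3,8):dx=+1,dy=-4->D; (3,9):dx=+4,dy=-10->D; (3,10):dx=-6,dy=-6->C
  (4,5):dx=-1,dy=+7->D; (4,6):dx=+2,dy=-2->D; (4,7):dx=+8,dy=+3->C; (4,8):dx=+4,dy=+12->C
  (4,9):dx=+7,dy=+6->C; (4,10):dx=-3,dy=+10->D; (5,6):dx=+3,dy=-9->D; (5,7):dx=+9,dy=-4->D
  (5,8):dx=+5,dy=+5->C; (5,9):dx=+8,dy=-1->D; (5,10):dx=-2,dy=+3->D; (6,7):dx=+6,dy=+5->C
  (6,8):dx=+2,dy=+14->C; (6,9):dx=+5,dy=+8->C; (6,10):dx=-5,dy=+12->D; (7,8):dx=-4,dy=+9->D
  (7,9):dx=-1,dy=+3->D; (7,10):dx=-11,dy=+7->D; (8,9):dx=+3,dy=-6->D; (8,10):dx=-7,dy=-2->C
  (9,10):dx=-10,dy=+4->D
Step 2: C = 24, D = 21, total pairs = 45.
Step 3: tau = (C - D)/(n(n-1)/2) = (24 - 21)/45 = 0.066667.
Step 4: Exact two-sided p-value (enumerate n! = 3628800 permutations of y under H0): p = 0.861801.
Step 5: alpha = 0.1. fail to reject H0.

tau_b = 0.0667 (C=24, D=21), p = 0.861801, fail to reject H0.


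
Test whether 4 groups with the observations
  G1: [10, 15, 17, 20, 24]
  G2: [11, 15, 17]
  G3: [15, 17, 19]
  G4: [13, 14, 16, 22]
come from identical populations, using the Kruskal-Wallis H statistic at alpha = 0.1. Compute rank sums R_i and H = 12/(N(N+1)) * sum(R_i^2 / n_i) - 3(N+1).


Step 1: Combine all N = 15 observations and assign midranks.
sorted (value, group, rank): (10,G1,1), (11,G2,2), (13,G4,3), (14,G4,4), (15,G1,6), (15,G2,6), (15,G3,6), (16,G4,8), (17,G1,10), (17,G2,10), (17,G3,10), (19,G3,12), (20,G1,13), (22,G4,14), (24,G1,15)
Step 2: Sum ranks within each group.
R_1 = 45 (n_1 = 5)
R_2 = 18 (n_2 = 3)
R_3 = 28 (n_3 = 3)
R_4 = 29 (n_4 = 4)
Step 3: H = 12/(N(N+1)) * sum(R_i^2/n_i) - 3(N+1)
     = 12/(15*16) * (45^2/5 + 18^2/3 + 28^2/3 + 29^2/4) - 3*16
     = 0.050000 * 984.583 - 48
     = 1.229167.
Step 4: Ties present; correction factor C = 1 - 48/(15^3 - 15) = 0.985714. Corrected H = 1.229167 / 0.985714 = 1.246981.
Step 5: Under H0, H ~ chi^2(3); p-value = 0.741760.
Step 6: alpha = 0.1. fail to reject H0.

H = 1.2470, df = 3, p = 0.741760, fail to reject H0.


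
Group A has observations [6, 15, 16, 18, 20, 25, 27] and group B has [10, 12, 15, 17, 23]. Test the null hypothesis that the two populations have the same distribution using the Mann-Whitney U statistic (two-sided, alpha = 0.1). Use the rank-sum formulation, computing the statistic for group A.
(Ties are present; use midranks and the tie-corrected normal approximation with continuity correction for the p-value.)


Step 1: Combine and sort all 12 observations; assign midranks.
sorted (value, group): (6,X), (10,Y), (12,Y), (15,X), (15,Y), (16,X), (17,Y), (18,X), (20,X), (23,Y), (25,X), (27,X)
ranks: 6->1, 10->2, 12->3, 15->4.5, 15->4.5, 16->6, 17->7, 18->8, 20->9, 23->10, 25->11, 27->12
Step 2: Rank sum for X: R1 = 1 + 4.5 + 6 + 8 + 9 + 11 + 12 = 51.5.
Step 3: U_X = R1 - n1(n1+1)/2 = 51.5 - 7*8/2 = 51.5 - 28 = 23.5.
       U_Y = n1*n2 - U_X = 35 - 23.5 = 11.5.
Step 4: Ties are present, so use the tie-corrected normal approximation (with continuity correction) for the p-value.
Step 5: p-value = 0.370914; compare to alpha = 0.1. fail to reject H0.

U_X = 23.5, p = 0.370914, fail to reject H0 at alpha = 0.1.


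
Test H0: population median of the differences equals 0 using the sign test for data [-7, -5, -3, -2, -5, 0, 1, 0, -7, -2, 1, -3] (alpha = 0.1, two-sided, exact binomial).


Step 1: Discard zero differences. Original n = 12; n_eff = number of nonzero differences = 10.
Nonzero differences (with sign): -7, -5, -3, -2, -5, +1, -7, -2, +1, -3
Step 2: Count signs: positive = 2, negative = 8.
Step 3: Under H0: P(positive) = 0.5, so the number of positives S ~ Bin(10, 0.5).
Step 4: Two-sided exact p-value = sum of Bin(10,0.5) probabilities at or below the observed probability = 0.109375.
Step 5: alpha = 0.1. fail to reject H0.

n_eff = 10, pos = 2, neg = 8, p = 0.109375, fail to reject H0.


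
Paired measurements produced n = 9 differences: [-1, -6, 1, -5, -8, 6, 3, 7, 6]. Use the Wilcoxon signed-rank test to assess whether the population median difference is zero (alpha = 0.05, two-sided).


Step 1: Drop any zero differences (none here) and take |d_i|.
|d| = [1, 6, 1, 5, 8, 6, 3, 7, 6]
Step 2: Midrank |d_i| (ties get averaged ranks).
ranks: |1|->1.5, |6|->6, |1|->1.5, |5|->4, |8|->9, |6|->6, |3|->3, |7|->8, |6|->6
Step 3: Attach original signs; sum ranks with positive sign and with negative sign.
W+ = 1.5 + 6 + 3 + 8 + 6 = 24.5
W- = 1.5 + 6 + 4 + 9 = 20.5
(Check: W+ + W- = 45 should equal n(n+1)/2 = 45.)
Step 4: Test statistic W = min(W+, W-) = 20.5.
Step 5: Ties in |d|, so use the tie-corrected normal approximation.
        E[W] = n(n+1)/4 = 9*10/4 = 22.5.
        Tie groups: |d|=1 (t=2), |d|=6 (t=3); sum(t^3 - t) = 30.
        Var[W] = n(n+1)(2n+1)/24 - sum(t^3-t)/48 = 1710/24 - 30/48 = 70.625.
        z = (W - E[W]) / sqrt(Var[W]) = (20.5 - 22.5) / 8.4039 = -0.2380.
        Two-sided p = 2*Phi(z) = 0.811892.
Step 6: alpha = 0.05. fail to reject H0.

W+ = 24.5, W- = 20.5, W = min = 20.5, p = 0.811892, fail to reject H0.
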